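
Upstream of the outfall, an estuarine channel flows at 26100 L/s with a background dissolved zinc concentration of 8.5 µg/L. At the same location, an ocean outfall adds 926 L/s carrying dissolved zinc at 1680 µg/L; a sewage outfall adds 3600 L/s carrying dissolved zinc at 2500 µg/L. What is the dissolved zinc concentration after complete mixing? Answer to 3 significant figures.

After mixing, C = (26100·8.500 + 926.0·1680 + 3600·2500) / 30630 = 10780000/30630 = 351.9 µg/L.

352 µg/L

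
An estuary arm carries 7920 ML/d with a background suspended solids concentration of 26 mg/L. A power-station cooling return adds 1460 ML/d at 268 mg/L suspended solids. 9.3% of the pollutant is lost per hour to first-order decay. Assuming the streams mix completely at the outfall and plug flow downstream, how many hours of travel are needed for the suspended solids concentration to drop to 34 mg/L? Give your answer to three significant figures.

Flow-weighted average: C = (7920·26.00 + 1460·268.0) / 9380 = 597200/9380 = 63.67 mg/L.
9.3%/h lost → k = −ln(1 − 0.093) = 0.09761 h⁻¹.
63.67·exp(−k·t) = 34 → t = ln(63.67/34)/k = 23140 s = 6.427 h.

6.43 h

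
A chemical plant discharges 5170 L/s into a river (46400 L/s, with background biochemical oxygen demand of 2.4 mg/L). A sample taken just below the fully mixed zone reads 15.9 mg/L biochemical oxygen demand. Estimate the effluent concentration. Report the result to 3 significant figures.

Mass balance: 46400·2.400 + 5170·Cₑ = 51570·15.90
→ Cₑ = (51570·15.90 − 46400·2.400) / 5170 = 137.1 mg/L.

137 mg/L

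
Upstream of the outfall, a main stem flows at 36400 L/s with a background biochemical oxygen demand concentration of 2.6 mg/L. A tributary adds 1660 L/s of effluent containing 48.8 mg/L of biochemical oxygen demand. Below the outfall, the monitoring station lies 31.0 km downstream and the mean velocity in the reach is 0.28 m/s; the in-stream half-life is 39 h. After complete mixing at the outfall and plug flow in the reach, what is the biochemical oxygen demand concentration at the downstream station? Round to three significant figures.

Flow-weighted average: C = (36400·2.600 + 1660·48.80) / 38060 = 175600/38060 = 4.615 mg/L.
Travel time t = 31.0·1000 / 0.28 = 110700 s = 30.75 h.
Half-life 39 h → k = ln 2 / 39 = 0.01777 h⁻¹ = 0.4266 d⁻¹.
Decay over the reach: 4.615·exp(−kt) = 4.615·0.5789 = 2.672 mg/L.

2.67 mg/L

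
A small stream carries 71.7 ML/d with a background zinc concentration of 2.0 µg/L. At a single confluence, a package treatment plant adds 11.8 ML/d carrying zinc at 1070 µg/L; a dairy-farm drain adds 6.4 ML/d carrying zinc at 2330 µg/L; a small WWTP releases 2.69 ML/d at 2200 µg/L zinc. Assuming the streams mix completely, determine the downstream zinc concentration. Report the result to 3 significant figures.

363 µg/L

Flow-weighted average: C = (71.70·2.000 + 11.80·1070 + 6.400·2330 + 2.690·2200) / 92.59 = 33600/92.59 = 362.9 µg/L.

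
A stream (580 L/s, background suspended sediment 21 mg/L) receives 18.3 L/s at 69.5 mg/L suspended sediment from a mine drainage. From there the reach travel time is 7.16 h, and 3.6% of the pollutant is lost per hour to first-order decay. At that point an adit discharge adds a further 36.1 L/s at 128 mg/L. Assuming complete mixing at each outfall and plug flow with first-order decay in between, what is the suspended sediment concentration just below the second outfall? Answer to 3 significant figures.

After mixing, C = (580.0·21.00 + 18.30·69.50) / 598.3 = 13450/598.3 = 22.48 mg/L; combined flow 598.3 L/s.
3.6%/h lost → k = −ln(1 − 0.036) = 0.03666 h⁻¹.
First-order decay: C = 22.48·exp(−k·t) = 22.48·0.7691 = 17.29 mg/L.
At the second outfall, C = (598.3·17.29 + 36.10·128.0) / (598.3 + 36.10) = 23.59 mg/L.

23.6 mg/L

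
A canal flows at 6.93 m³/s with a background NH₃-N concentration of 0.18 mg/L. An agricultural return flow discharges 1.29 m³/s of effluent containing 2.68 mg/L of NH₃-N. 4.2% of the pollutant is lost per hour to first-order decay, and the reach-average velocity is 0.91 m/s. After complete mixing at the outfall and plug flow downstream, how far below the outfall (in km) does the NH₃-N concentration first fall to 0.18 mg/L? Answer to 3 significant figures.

After mixing, C = (6.930·0.1800 + 1.290·2.680) / 8.220 = 4.705/8.220 = 0.5723 mg/L.
4.2%/h lost → k = −ln(1 − 0.042) = 0.04291 h⁻¹.
Set 0.5723·exp(−k·t) = 0.18 → t = ln(0.5723/0.18)/k = 97050 s = 26.96 h.
Distance = v·t = 0.91·97050 = 88320 m = 88.32 km.

88.3 km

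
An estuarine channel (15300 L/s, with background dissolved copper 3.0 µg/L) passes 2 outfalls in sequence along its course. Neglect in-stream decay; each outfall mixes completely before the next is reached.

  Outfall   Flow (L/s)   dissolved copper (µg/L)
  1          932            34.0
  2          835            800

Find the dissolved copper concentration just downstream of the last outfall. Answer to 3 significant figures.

43.7 µg/L

After outfall 1: Q = 15300 + 932.0 = 16230 L/s; C = (15300·3.000 + 932.0·34.00)/16230 = 4.780 µg/L.
After outfall 2: Q = 16230 + 835.0 = 17070 L/s; C = (16230·4.780 + 835.0·800.0)/17070 = 43.69 µg/L.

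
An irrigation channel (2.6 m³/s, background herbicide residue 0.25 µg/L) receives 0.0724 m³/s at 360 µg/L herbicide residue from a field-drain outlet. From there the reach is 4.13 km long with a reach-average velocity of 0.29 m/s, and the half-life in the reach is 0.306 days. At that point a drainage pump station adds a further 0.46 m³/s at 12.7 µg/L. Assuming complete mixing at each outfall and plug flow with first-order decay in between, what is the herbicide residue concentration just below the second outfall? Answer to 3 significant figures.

7.74 µg/L

Flow-weighted average: C = (2.600·0.2500 + 0.07240·360.0) / 2.672 = 26.71/2.672 = 9.996 µg/L; combined flow 2.672 m³/s.
Travel time t = 4.13·1000 / 0.29 = 14240 s = 3.956 h.
Half-life 0.306 d → k = ln 2 / 0.306 = 2.265 d⁻¹.
Applying C = C₀e^(−kt): 9.996 × 0.6884 = 6.882 µg/L.
Second outfall: C = (2.672·6.882 + 0.4600·12.70)/3.132 = 7.736 µg/L.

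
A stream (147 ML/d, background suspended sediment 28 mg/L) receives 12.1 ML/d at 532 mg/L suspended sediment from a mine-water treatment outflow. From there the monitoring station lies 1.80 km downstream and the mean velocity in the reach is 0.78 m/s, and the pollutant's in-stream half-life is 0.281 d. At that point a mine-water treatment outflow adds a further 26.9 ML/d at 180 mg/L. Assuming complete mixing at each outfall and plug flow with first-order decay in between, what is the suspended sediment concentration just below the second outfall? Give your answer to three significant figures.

79.2 mg/L

Mixed concentration C = ΣQC/ΣQ = (147.0·28.00 + 12.10·532.0) / 159.1 = 10550/159.1 = 66.33 mg/L; combined flow 159.1 ML/d.
Travel time t = 1.80·1000 / 0.78 = 2308 s = 0.6410 h.
Half-life 0.281 d → k = ln 2 / 0.281 = 2.467 d⁻¹.
After decay, C = 66.33 × e^(−kt) = 66.33 × 0.9362 = 62.10 mg/L.
Second outfall: C = (159.1·62.10 + 26.90·180.0)/186.0 = 79.15 mg/L.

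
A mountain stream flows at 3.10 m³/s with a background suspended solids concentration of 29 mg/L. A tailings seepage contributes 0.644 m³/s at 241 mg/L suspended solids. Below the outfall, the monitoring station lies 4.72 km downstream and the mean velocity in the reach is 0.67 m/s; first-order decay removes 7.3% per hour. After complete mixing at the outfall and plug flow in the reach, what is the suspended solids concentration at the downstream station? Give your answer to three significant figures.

56.4 mg/L

After mixing, C = (3.100·29.00 + 0.6440·241.0) / 3.744 = 245.1/3.744 = 65.47 mg/L.
Travel time t = 4.72·1000 / 0.67 = 7045 s = 1.957 h.
7.3%/h lost → k = −ln(1 − 0.073) = 0.07580 h⁻¹.
Decay over the reach: 65.47·exp(−kt) = 65.47·0.8621 = 56.44 mg/L.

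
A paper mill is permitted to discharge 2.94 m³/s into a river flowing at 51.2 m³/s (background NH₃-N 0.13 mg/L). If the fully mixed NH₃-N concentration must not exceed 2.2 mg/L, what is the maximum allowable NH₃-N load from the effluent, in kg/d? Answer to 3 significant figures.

9720 kg/d

Mass balance at the limit: 51.20·0.1300 + 2.940·Cₑ = 54.14·2.2 → Cₑ = 38.25 mg/L.
Load = 2.940 m³/s × 38.25 g/m³ × 86 400 s/d = 9716 kg/d.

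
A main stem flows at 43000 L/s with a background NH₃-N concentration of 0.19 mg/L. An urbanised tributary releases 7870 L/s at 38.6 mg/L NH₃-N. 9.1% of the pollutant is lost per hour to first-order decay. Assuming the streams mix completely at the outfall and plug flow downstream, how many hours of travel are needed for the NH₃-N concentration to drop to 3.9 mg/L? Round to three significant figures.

After mixing, C = (43000·0.1900 + 7870·38.60) / 50870 = 312000/50870 = 6.132 mg/L.
9.1%/h lost → k = −ln(1 − 0.091) = 0.09541 h⁻¹.
6.132·exp(−k·t) = 3.9 → t = ln(6.132/3.9)/k = 17080 s = 4.744 h.

4.74 h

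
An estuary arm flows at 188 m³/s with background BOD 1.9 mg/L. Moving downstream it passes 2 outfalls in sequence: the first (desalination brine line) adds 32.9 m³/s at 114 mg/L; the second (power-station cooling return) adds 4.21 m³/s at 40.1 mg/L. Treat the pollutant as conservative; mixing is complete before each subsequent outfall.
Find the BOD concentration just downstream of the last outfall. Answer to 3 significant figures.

19.0 mg/L

After outfall 1: Q = 188.0 + 32.90 = 220.9 m³/s; C = (188.0·1.900 + 32.90·114.0)/220.9 = 18.60 mg/L.
After outfall 2: Q = 220.9 + 4.210 = 225.1 m³/s; C = (220.9·18.60 + 4.210·40.10)/225.1 = 19.00 mg/L.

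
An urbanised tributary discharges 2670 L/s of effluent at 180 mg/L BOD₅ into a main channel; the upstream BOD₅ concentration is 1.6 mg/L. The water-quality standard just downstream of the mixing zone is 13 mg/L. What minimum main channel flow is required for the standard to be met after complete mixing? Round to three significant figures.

39100 L/s

Set C_mix = 13: (Q·1.600 + 2670·180.0) / (Q + 2670) = 13
→ Q = 2670·(180.0 − 13)/(13 − 1.600) = 39110 L/s.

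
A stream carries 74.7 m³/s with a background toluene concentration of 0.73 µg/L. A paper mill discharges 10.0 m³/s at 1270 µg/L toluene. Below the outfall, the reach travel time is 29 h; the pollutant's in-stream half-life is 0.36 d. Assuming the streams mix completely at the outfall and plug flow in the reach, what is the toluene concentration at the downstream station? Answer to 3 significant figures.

14.7 µg/L

After mixing, C = (74.70·0.7300 + 10.00·1270) / 84.70 = 12750/84.70 = 150.6 µg/L.
Half-life 0.36 d → k = ln 2 / 0.36 = 1.925 d⁻¹.
Applying C = C₀e^(−kt): 150.6 × 0.09763 = 14.70 µg/L.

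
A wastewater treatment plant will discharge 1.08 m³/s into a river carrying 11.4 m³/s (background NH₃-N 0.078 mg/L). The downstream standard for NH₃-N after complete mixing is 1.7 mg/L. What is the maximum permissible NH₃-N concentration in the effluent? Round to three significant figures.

18.8 mg/L

At the limit, (Qr·Cr + Qe·Cₑ)/(Qr + Qe) = 1.7:
Cₑ = (12.48·1.7 − 11.40·0.07800) / 1.080 = 18.82 mg/L.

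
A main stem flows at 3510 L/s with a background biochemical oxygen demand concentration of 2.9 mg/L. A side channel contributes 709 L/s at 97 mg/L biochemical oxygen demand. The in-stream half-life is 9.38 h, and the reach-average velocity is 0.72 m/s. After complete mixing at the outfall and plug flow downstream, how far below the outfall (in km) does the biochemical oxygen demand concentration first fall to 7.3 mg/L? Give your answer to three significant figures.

Mixed concentration C = ΣQC/ΣQ = (3510·2.900 + 709.0·97.00) / 4219 = 78950/4219 = 18.71 mg/L.
Half-life 9.38 h → k = ln 2 / 9.38 = 0.07390 h⁻¹ = 1.774 d⁻¹.
Set 18.71·exp(−k·t) = 7.3 → t = ln(18.71/7.3)/k = 45860 s = 12.74 h.
Distance = v·t = 0.72·45860 = 33020 m = 33.02 km.

33.0 km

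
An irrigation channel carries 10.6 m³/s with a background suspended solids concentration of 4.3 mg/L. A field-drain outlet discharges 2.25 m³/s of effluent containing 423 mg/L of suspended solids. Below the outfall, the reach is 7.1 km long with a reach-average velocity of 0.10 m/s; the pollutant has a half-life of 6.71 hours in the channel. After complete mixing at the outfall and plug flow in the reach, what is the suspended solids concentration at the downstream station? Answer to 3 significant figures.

Conservation of mass: C = (10.60·4.300 + 2.250·423.0) / 12.85 = 997.3/12.85 = 77.61 mg/L.
Travel time t = 7.1·1000 / 0.10 = 71000 s = 19.72 h.
Half-life 6.71 h → k = ln 2 / 6.71 = 0.1033 h⁻¹ = 2.479 d⁻¹.
Decay over the reach: 77.61·exp(−kt) = 77.61·0.1304 = 10.12 mg/L.

10.1 mg/L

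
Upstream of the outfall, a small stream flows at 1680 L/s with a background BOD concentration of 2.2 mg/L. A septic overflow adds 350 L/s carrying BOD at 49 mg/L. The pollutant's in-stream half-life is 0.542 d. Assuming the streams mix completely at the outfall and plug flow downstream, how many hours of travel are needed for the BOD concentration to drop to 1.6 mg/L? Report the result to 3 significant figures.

Conservation of mass: C = (1680·2.200 + 350.0·49.00) / 2030 = 20850/2030 = 10.27 mg/L.
Half-life 0.542 d → k = ln 2 / 0.542 = 1.279 d⁻¹.
10.27·exp(−k·t) = 1.6 → t = ln(10.27/1.6)/k = 125600 s = 34.89 h.

34.9 h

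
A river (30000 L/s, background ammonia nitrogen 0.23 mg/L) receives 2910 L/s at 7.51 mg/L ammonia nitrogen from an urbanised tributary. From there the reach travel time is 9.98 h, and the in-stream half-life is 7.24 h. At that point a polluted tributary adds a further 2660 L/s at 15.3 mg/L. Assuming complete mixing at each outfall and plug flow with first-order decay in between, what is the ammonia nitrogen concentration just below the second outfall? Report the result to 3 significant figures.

1.46 mg/L

After mixing, C = (30000·0.2300 + 2910·7.510) / 32910 = 28750/32910 = 0.8737 mg/L; combined flow 32910 L/s.
Half-life 7.24 h → k = ln 2 / 7.24 = 0.09574 h⁻¹ = 2.298 d⁻¹.
Decay over the reach: 0.8737·exp(−kt) = 0.8737·0.3846 = 0.3361 mg/L.
At the second outfall, C = (32910·0.3361 + 2660·15.30) / (32910 + 2660) = 1.455 mg/L.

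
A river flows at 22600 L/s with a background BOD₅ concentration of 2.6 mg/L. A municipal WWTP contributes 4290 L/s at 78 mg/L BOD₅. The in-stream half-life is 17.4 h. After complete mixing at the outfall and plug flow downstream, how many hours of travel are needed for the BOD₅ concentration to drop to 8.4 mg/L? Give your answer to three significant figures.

13.9 h

Flow-weighted average: C = (22600·2.600 + 4290·78.00) / 26890 = 393400/26890 = 14.63 mg/L.
Half-life 17.4 h → k = ln 2 / 17.4 = 0.03984 h⁻¹ = 0.9561 d⁻¹.
14.63·exp(−k·t) = 8.4 → t = ln(14.63/8.4)/k = 50140 s = 13.93 h.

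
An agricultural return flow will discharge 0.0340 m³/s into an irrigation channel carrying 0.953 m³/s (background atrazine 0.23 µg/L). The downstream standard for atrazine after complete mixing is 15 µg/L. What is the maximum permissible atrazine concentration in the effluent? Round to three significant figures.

429 µg/L

At the limit, (Qr·Cr + Qe·Cₑ)/(Qr + Qe) = 15:
Cₑ = (0.9870·15 − 0.9530·0.2300) / 0.03400 = 429.0 µg/L.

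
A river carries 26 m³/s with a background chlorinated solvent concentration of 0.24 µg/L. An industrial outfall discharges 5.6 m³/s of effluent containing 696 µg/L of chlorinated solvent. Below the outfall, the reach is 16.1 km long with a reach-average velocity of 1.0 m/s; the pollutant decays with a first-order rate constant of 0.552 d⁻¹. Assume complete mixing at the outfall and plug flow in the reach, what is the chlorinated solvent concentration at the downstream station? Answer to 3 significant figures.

111 µg/L

Mixed concentration C = ΣQC/ΣQ = (26.00·0.2400 + 5.600·696.0) / 31.60 = 3904/31.60 = 123.5 µg/L.
Travel time t = 16.1·1000 / 1.0 = 16100 s = 4.472 h.
Decay over the reach: 123.5·exp(−kt) = 123.5·0.9023 = 111.5 µg/L.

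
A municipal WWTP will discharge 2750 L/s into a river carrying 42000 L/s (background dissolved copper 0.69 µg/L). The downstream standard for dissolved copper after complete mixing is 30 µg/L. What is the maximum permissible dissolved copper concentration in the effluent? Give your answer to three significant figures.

At the limit, (Qr·Cr + Qe·Cₑ)/(Qr + Qe) = 30:
Cₑ = (44750·30 − 42000·0.6900) / 2750 = 477.6 µg/L.

478 µg/L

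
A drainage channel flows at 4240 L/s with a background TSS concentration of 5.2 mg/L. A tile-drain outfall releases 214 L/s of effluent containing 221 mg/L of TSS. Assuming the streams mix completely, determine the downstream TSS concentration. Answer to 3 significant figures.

After mixing, C = (4240·5.200 + 214.0·221.0) / 4454 = 69340/4454 = 15.57 mg/L.

15.6 mg/L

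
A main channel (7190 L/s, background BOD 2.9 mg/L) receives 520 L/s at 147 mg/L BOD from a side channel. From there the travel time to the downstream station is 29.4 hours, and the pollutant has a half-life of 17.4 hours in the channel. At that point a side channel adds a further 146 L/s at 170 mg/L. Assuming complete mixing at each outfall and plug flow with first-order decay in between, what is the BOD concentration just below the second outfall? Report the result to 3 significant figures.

Conservation of mass: C = (7190·2.900 + 520.0·147.0) / 7710 = 97290/7710 = 12.62 mg/L; combined flow 7710 L/s.
Half-life 17.4 h → k = ln 2 / 17.4 = 0.03984 h⁻¹ = 0.9561 d⁻¹.
Applying C = C₀e^(−kt): 12.62 × 0.3100 = 3.912 mg/L.
Second outfall: C = (7710·3.912 + 146.0·170.0)/7856 = 6.999 mg/L.

7.00 mg/L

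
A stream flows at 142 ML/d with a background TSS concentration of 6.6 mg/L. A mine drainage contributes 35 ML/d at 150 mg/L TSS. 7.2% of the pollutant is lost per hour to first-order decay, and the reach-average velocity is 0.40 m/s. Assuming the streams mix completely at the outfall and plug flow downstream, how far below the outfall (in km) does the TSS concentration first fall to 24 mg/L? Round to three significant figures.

Conservation of mass: C = (142.0·6.600 + 35.00·150.0) / 177.0 = 6187/177.0 = 34.96 mg/L.
7.2%/h lost → k = −ln(1 − 0.072) = 0.07472 h⁻¹.
Set 34.96·exp(−k·t) = 24 → t = ln(34.96/24)/k = 18120 s = 5.032 h.
Distance = v·t = 0.40·18120 = 7247 m = 7.247 km.

7.25 km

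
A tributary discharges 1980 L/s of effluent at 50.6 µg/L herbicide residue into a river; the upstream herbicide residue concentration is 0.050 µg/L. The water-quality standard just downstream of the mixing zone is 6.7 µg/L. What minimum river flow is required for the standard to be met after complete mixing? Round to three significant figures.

Set C_mix = 6.7: (Q·0.05000 + 1980·50.60) / (Q + 1980) = 6.7
→ Q = 1980·(50.60 − 6.7)/(6.7 − 0.05000) = 13070 L/s.

13100 L/s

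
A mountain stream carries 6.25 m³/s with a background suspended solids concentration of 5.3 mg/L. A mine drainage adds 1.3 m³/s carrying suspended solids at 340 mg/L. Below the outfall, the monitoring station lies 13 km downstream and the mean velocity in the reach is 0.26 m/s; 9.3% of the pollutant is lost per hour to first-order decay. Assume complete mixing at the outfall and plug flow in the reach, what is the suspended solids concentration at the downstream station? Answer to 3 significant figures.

Conservation of mass: C = (6.250·5.300 + 1.300·340.0) / 7.550 = 475.1/7.550 = 62.93 mg/L.
Travel time t = 13·1000 / 0.26 = 50000 s = 13.89 h.
9.3%/h lost → k = −ln(1 − 0.093) = 0.09761 h⁻¹.
First-order decay: C = 62.93·exp(−k·t) = 62.93·0.2578 = 16.22 mg/L.

16.2 mg/L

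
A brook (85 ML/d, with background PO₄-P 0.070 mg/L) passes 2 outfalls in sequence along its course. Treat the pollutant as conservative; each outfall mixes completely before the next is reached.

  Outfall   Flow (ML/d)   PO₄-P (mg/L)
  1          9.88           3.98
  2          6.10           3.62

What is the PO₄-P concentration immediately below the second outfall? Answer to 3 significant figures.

Below outfall 1: Q → 94.88 ML/d, C = (85.00·0.07000 + 9.880·3.980)/94.88 = 0.4772 mg/L.
Below outfall 2: Q → 101.0 ML/d, C = (94.88·0.4772 + 6.100·3.620)/101.0 = 0.6670 mg/L.

0.667 mg/L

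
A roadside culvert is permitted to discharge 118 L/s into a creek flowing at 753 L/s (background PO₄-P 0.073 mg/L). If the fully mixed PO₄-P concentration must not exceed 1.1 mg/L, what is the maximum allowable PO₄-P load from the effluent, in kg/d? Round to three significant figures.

78.0 kg/d

Mass balance at the limit: 753.0·0.07300 + 118.0·Cₑ = 871.0·1.1 → Cₑ = 7.654 mg/L.
118.0 L/s = 0.1180 m³/s. Load = 0.1180 m³/s × 7.654 g/m³ × 86 400 s/d = 78.03 kg/d.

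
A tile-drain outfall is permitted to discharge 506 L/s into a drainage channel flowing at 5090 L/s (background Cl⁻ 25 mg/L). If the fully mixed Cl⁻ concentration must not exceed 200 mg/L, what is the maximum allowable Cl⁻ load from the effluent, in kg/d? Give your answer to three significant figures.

85700 kg/d

Mass balance at the limit: 5090·25.00 + 506.0·Cₑ = 5596·200 → Cₑ = 1960 mg/L.
506.0 L/s = 0.5060 m³/s. Load = 0.5060 m³/s × 1960 g/m³ × 86 400 s/d = 85700 kg/d.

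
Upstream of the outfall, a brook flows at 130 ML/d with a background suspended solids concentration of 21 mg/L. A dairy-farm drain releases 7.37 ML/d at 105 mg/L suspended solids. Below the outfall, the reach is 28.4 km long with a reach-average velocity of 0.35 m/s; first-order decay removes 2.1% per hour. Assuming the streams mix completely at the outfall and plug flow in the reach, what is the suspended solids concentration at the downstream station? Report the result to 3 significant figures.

Mixed concentration C = ΣQC/ΣQ = (130.0·21.00 + 7.370·105.0) / 137.4 = 3504/137.4 = 25.51 mg/L.
Travel time t = 28.4·1000 / 0.35 = 81140 s = 22.54 h.
2.1%/h lost → k = −ln(1 − 0.021) = 0.02122 h⁻¹.
First-order decay: C = 25.51·exp(−k·t) = 25.51·0.6198 = 15.81 mg/L.

15.8 mg/L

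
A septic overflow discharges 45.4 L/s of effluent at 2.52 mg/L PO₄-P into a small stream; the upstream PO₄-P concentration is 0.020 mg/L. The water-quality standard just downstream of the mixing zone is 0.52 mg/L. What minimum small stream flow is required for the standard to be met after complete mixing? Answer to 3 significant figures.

Set C_mix = 0.52: (Q·0.02000 + 45.40·2.520) / (Q + 45.40) = 0.52
→ Q = 45.40·(2.520 − 0.52)/(0.52 − 0.02000) = 181.6 L/s.

182 L/s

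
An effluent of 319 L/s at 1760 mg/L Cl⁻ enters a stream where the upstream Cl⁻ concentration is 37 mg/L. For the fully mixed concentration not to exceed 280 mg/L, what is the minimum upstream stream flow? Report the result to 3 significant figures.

1940 L/s

Set C_mix = 280: (Q·37.00 + 319.0·1760) / (Q + 319.0) = 280
→ Q = 319.0·(1760 − 280)/(280 − 37.00) = 1943 L/s.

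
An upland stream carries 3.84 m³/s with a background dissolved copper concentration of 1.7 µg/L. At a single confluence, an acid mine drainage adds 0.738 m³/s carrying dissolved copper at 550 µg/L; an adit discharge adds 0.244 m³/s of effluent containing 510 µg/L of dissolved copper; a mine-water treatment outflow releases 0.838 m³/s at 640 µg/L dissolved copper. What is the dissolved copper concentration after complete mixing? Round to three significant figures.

190 µg/L

Mass balance: C = (3.840·1.700 + 0.7380·550.0 + 0.2440·510.0 + 0.8380·640.0) / 5.660 = 1073/5.660 = 189.6 µg/L.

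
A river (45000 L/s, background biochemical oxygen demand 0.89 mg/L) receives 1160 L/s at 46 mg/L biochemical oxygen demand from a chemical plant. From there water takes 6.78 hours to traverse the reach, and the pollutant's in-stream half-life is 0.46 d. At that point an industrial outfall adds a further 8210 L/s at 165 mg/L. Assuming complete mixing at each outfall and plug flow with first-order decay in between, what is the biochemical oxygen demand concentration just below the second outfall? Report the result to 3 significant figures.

Mass balance: C = (45000·0.8900 + 1160·46.00) / 46160 = 93410/46160 = 2.024 mg/L; combined flow 46160 L/s.
Half-life 0.46 d → k = ln 2 / 0.46 = 1.507 d⁻¹.
Applying C = C₀e^(−kt): 2.024 × 0.6533 = 1.322 mg/L.
At the second outfall, C = (46160·1.322 + 8210·165.0) / (46160 + 8210) = 26.04 mg/L.

26.0 mg/L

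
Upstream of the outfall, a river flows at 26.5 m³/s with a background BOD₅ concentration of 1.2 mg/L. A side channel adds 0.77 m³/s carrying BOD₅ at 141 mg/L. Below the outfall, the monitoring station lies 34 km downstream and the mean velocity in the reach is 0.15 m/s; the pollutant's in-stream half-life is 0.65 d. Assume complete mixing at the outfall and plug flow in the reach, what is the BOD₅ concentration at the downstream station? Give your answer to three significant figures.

0.314 mg/L

Conservation of mass: C = (26.50·1.200 + 0.7700·141.0) / 27.27 = 140.4/27.27 = 5.147 mg/L.
Travel time t = 34·1000 / 0.15 = 226700 s = 62.96 h.
Half-life 0.65 d → k = ln 2 / 0.65 = 1.066 d⁻¹.
First-order decay: C = 5.147·exp(−k·t) = 5.147·0.06096 = 0.3138 mg/L.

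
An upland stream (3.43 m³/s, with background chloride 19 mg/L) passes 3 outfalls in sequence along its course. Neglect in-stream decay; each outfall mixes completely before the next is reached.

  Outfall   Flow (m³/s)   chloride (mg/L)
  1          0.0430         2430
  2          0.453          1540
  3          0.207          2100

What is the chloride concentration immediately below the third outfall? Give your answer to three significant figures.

After outfall 1: Q = 3.430 + 0.04300 = 3.473 m³/s; C = (3.430·19.00 + 0.04300·2430)/3.473 = 48.85 mg/L.
After outfall 2: Q = 3.473 + 0.4530 = 3.926 m³/s; C = (3.473·48.85 + 0.4530·1540)/3.926 = 220.9 mg/L.
After outfall 3: Q = 3.926 + 0.2070 = 4.133 m³/s; C = (3.926·220.9 + 0.2070·2100)/4.133 = 315.0 mg/L.

315 mg/L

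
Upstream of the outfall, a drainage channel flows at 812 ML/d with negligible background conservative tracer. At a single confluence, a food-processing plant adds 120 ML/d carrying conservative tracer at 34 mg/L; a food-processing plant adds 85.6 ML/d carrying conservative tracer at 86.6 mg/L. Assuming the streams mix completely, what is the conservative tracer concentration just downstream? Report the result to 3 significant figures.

Mass balance: C = (812.0·0 + 120.0·34.00 + 85.60·86.60) / 1018 = 11490/1018 = 11.29 mg/L.

11.3 mg/L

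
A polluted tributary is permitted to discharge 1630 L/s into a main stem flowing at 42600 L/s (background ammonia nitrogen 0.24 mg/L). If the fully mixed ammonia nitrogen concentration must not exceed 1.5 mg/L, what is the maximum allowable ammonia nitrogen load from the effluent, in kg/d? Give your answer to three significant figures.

Mass balance at the limit: 42600·0.2400 + 1630·Cₑ = 44230·1.5 → Cₑ = 34.43 mg/L.
1630 L/s = 1.630 m³/s. Load = 1.630 m³/s × 34.43 g/m³ × 86 400 s/d = 4849 kg/d.

4850 kg/d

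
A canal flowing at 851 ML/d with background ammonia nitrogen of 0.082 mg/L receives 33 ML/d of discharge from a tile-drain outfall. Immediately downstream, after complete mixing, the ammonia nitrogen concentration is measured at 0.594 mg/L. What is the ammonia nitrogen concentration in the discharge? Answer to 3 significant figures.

Mass balance: 851.0·0.08200 + 33.00·Cₑ = 884.0·0.5940
→ Cₑ = (884.0·0.5940 − 851.0·0.08200) / 33.00 = 13.80 mg/L.

13.8 mg/L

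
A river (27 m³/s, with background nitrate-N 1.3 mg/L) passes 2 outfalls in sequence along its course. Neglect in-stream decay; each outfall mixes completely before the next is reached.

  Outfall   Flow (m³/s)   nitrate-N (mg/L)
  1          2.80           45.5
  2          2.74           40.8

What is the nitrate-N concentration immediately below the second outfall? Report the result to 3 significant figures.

8.43 mg/L

After outfall 1: Q = 27.00 + 2.800 = 29.80 m³/s; C = (27.00·1.300 + 2.800·45.50)/29.80 = 5.453 mg/L.
After outfall 2: Q = 29.80 + 2.740 = 32.54 m³/s; C = (29.80·5.453 + 2.740·40.80)/32.54 = 8.429 mg/L.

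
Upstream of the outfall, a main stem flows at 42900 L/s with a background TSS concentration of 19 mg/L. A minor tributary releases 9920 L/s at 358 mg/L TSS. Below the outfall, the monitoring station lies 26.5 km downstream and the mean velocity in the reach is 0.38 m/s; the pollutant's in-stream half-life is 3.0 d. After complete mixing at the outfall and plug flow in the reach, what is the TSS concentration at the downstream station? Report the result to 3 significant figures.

68.6 mg/L

Flow-weighted average: C = (42900·19.00 + 9920·358.0) / 52820 = 4366000/52820 = 82.67 mg/L.
Travel time t = 26.5·1000 / 0.38 = 69740 s = 19.37 h.
Half-life 3.0 d → k = ln 2 / 3.0 = 0.2310 d⁻¹.
Applying C = C₀e^(−kt): 82.67 × 0.8299 = 68.60 mg/L.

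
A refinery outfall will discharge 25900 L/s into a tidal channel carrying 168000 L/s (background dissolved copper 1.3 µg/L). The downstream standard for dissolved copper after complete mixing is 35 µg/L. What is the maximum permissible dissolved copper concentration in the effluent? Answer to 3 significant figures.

254 µg/L

At the limit, (Qr·Cr + Qe·Cₑ)/(Qr + Qe) = 35:
Cₑ = (193900·35 − 168000·1.300) / 25900 = 253.6 µg/L.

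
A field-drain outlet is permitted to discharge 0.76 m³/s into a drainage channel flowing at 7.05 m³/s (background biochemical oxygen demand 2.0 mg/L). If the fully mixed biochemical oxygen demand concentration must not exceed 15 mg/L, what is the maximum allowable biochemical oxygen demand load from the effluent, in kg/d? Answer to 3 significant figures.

Mass balance at the limit: 7.050·2.000 + 0.7600·Cₑ = 7.810·15 → Cₑ = 135.6 mg/L.
Load = 0.7600 m³/s × 135.6 g/m³ × 86 400 s/d = 8904 kg/d.

8900 kg/d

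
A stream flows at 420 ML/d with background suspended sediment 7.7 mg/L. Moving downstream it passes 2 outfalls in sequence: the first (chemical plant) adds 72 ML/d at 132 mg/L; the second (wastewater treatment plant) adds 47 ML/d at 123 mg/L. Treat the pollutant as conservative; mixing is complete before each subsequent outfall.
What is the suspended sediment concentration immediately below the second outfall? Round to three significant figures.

34.4 mg/L

Outfall 1: combined Q = 492.0 ML/d; C = (420.0·7.700 + 72.00·132.0)/492.0 = 25.89 mg/L.
Outfall 2: combined Q = 539.0 ML/d; C = (492.0·25.89 + 47.00·123.0)/539.0 = 34.36 mg/L.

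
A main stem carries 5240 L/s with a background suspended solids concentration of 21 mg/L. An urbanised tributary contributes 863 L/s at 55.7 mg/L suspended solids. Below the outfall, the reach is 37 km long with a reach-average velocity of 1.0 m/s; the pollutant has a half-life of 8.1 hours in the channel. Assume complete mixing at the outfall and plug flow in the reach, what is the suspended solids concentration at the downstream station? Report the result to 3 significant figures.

Flow-weighted average: C = (5240·21.00 + 863.0·55.70) / 6103 = 158100/6103 = 25.91 mg/L.
Travel time t = 37·1000 / 1.0 = 37000 s = 10.28 h.
Half-life 8.1 h → k = ln 2 / 8.1 = 0.08557 h⁻¹ = 2.054 d⁻¹.
After decay, C = 25.91 × e^(−kt) = 25.91 × 0.4150 = 10.75 mg/L.

10.8 mg/L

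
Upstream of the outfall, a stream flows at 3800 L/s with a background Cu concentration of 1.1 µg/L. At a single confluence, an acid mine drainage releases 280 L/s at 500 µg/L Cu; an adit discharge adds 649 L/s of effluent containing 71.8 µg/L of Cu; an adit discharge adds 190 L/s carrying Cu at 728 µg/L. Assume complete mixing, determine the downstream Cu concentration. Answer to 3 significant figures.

66.9 µg/L

Conservation of mass: C = (3800·1.100 + 280.0·500.0 + 649.0·71.80 + 190.0·728.0) / 4919 = 329100/4919 = 66.90 µg/L.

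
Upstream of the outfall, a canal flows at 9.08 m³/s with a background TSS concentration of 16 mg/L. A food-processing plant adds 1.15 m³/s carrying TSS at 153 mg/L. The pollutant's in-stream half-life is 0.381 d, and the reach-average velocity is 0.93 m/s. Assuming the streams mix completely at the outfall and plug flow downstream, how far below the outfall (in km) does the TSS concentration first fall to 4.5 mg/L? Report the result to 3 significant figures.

Flow-weighted average: C = (9.080·16.00 + 1.150·153.0) / 10.23 = 321.2/10.23 = 31.40 mg/L.
Half-life 0.381 d → k = ln 2 / 0.381 = 1.819 d⁻¹.
Set 31.40·exp(−k·t) = 4.5 → t = ln(31.40/4.5)/k = 92260 s = 25.63 h.
Distance = v·t = 0.93·92260 = 85810 m = 85.81 km.

85.8 km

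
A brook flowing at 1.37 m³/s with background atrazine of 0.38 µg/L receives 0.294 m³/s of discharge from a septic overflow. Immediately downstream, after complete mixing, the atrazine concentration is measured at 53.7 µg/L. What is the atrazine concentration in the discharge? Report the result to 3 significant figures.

Mass balance: 1.370·0.3800 + 0.2940·Cₑ = 1.664·53.70
→ Cₑ = (1.664·53.70 − 1.370·0.3800) / 0.2940 = 302.2 µg/L.

302 µg/L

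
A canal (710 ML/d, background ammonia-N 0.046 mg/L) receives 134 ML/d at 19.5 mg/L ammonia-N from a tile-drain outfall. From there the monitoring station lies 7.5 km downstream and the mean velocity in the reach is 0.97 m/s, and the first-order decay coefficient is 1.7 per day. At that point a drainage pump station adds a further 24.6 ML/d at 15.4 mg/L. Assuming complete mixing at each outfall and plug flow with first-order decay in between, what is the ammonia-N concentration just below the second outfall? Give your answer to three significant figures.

3.05 mg/L

After mixing, C = (710.0·0.04600 + 134.0·19.50) / 844.0 = 2646/844.0 = 3.135 mg/L; combined flow 844.0 ML/d.
Travel time t = 7.5·1000 / 0.97 = 7732 s = 2.148 h.
Applying C = C₀e^(−kt): 3.135 × 0.8589 = 2.692 mg/L.
At the second outfall, C = (844.0·2.692 + 24.60·15.40) / (844.0 + 24.60) = 3.052 mg/L.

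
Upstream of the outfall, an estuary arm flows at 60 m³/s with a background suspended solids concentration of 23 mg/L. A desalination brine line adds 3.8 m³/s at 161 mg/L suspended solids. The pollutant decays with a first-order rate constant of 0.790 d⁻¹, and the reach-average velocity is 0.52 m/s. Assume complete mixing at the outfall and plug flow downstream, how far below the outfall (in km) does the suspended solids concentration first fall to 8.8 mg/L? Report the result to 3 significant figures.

72.0 km

Mass balance: C = (60.00·23.00 + 3.800·161.0) / 63.80 = 1992/63.80 = 31.22 mg/L.
Set 31.22·exp(−k·t) = 8.8 → t = ln(31.22/8.8)/k = 138500 s = 38.47 h.
Distance = v·t = 0.52·138500 = 72010 m = 72.01 km.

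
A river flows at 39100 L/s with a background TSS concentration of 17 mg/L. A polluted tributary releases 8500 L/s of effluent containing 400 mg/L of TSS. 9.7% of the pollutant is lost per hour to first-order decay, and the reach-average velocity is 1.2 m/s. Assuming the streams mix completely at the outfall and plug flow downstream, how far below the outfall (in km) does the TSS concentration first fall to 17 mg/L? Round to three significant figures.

68.3 km

Mass balance: C = (39100·17.00 + 8500·400.0) / 47600 = 4065000/47600 = 85.39 mg/L.
9.7%/h lost → k = −ln(1 − 0.097) = 0.1020 h⁻¹.
Set 85.39·exp(−k·t) = 17 → t = ln(85.39/17)/k = 56950 s = 15.82 h.
Distance = v·t = 1.2·56950 = 68340 m = 68.34 km.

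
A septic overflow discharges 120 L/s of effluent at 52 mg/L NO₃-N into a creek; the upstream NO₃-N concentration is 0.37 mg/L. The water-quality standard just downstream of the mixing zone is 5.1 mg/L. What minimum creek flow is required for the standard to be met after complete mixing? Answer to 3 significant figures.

1190 L/s

Set C_mix = 5.1: (Q·0.3700 + 120.0·52.00) / (Q + 120.0) = 5.1
→ Q = 120.0·(52.00 − 5.1)/(5.1 − 0.3700) = 1190 L/s.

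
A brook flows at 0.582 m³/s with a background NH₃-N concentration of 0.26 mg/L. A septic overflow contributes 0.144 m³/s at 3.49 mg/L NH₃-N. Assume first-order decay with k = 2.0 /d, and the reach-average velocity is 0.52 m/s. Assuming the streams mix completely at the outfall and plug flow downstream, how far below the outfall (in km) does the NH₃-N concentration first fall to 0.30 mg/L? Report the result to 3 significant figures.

After mixing, C = (0.5820·0.2600 + 0.1440·3.490) / 0.7260 = 0.6539/0.7260 = 0.9007 mg/L.
Set 0.9007·exp(−k·t) = 0.30 → t = ln(0.9007/0.30)/k = 47490 s = 13.19 h.
Distance = v·t = 0.52·47490 = 24700 m = 24.70 km.

24.7 km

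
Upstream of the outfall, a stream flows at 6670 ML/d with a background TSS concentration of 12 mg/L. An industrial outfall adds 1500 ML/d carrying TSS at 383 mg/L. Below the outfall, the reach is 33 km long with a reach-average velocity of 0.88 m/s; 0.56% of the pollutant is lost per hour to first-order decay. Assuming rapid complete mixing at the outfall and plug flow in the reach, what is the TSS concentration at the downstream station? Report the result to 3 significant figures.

Mixed concentration C = ΣQC/ΣQ = (6670·12.00 + 1500·383.0) / 8170 = 654500/8170 = 80.12 mg/L.
Travel time t = 33·1000 / 0.88 = 37500 s = 10.42 h.
0.56%/h lost → k = −ln(1 − 0.0056) = 0.005616 h⁻¹.
Decay over the reach: 80.12·exp(−kt) = 80.12·0.9432 = 75.56 mg/L.

75.6 mg/L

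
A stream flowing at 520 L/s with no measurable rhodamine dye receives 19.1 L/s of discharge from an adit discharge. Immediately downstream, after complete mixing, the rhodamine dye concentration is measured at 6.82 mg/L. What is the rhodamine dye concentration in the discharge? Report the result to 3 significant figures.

192 mg/L

Mass balance: 520.0·0 + 19.10·Cₑ = 539.1·6.820
→ Cₑ = (539.1·6.820 − 520.0·0) / 19.10 = 192.5 mg/L.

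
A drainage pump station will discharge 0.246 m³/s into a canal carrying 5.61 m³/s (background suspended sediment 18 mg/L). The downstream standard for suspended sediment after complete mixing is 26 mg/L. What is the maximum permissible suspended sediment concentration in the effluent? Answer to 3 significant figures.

At the limit, (Qr·Cr + Qe·Cₑ)/(Qr + Qe) = 26:
Cₑ = (5.856·26 − 5.610·18.00) / 0.2460 = 208.4 mg/L.

208 mg/L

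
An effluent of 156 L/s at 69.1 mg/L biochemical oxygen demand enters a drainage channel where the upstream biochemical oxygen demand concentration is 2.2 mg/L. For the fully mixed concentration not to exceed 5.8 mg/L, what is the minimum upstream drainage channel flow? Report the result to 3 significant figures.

2740 L/s

Set C_mix = 5.8: (Q·2.200 + 156.0·69.10) / (Q + 156.0) = 5.8
→ Q = 156.0·(69.10 − 5.8)/(5.8 − 2.200) = 2743 L/s.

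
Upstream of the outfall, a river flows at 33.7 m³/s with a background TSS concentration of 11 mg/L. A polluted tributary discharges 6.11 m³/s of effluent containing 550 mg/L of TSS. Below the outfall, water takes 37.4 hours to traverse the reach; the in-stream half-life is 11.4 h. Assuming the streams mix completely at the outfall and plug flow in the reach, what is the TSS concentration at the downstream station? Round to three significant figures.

Mass balance: C = (33.70·11.00 + 6.110·550.0) / 39.81 = 3731/39.81 = 93.73 mg/L.
Half-life 11.4 h → k = ln 2 / 11.4 = 0.06080 h⁻¹ = 1.459 d⁻¹.
After decay, C = 93.73 × e^(−kt) = 93.73 × 0.1029 = 9.644 mg/L.

9.64 mg/L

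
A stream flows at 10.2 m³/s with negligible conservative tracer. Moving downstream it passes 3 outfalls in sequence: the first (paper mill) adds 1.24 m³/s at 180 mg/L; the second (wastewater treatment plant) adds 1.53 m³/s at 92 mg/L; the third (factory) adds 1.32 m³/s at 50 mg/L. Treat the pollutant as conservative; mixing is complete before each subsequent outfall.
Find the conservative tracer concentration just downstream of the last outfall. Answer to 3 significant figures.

Below outfall 1: Q → 11.44 m³/s, C = (10.20·0 + 1.240·180.0)/11.44 = 19.51 mg/L.
Below outfall 2: Q → 12.97 m³/s, C = (11.44·19.51 + 1.530·92.00)/12.97 = 28.06 mg/L.
Below outfall 3: Q → 14.29 m³/s, C = (12.97·28.06 + 1.320·50.00)/14.29 = 30.09 mg/L.

30.1 mg/L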